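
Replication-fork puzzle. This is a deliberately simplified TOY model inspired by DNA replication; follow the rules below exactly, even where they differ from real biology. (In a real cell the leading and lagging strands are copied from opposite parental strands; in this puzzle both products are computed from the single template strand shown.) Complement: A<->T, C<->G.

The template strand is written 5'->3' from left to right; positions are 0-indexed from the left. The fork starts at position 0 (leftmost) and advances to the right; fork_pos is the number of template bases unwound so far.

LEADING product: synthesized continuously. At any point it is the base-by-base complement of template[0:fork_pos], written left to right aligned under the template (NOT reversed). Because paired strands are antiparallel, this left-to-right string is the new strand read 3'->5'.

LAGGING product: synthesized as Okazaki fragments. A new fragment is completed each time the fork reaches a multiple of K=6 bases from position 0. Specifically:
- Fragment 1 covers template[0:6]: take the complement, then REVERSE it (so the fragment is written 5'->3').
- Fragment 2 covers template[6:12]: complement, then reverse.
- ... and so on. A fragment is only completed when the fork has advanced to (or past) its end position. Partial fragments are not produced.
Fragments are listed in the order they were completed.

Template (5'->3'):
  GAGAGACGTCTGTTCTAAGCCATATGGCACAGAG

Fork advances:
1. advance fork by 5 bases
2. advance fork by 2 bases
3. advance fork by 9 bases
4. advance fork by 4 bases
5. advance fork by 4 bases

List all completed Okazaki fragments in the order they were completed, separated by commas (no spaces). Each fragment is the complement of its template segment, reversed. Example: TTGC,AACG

Answer: TCTCTC,CAGACG,TTAGAA,TATGGC

Derivation:
Step 1: advance 5 -> fork_pos = 0 + 5 = 5. Next multiple of 6 is 6 (not reached); still 0 fragment(s).
Step 2: advance 2 -> fork_pos = 5 + 2 = 7. Reached multiple(s) of 6: 6 -> fragment 1 completed (1 total).
Step 3: advance 9 -> fork_pos = 7 + 9 = 16. Reached multiple(s) of 6: 12 -> fragment 2 completed (2 total).
Step 4: advance 4 -> fork_pos = 16 + 4 = 20. Reached multiple(s) of 6: 18 -> fragment 3 completed (3 total).
Step 5: advance 4 -> fork_pos = 20 + 4 = 24. Reached multiple(s) of 6: 24 -> fragment 4 completed (4 total).
Final fork_pos = 24, so 4 fragment(s) are complete. Build each: template segment -> complement -> reverse.
Fragment 1: template[0:6] = GAGAGA -> complement CTCTCT -> reversed TCTCTC
Fragment 2: template[6:12] = CGTCTG -> complement GCAGAC -> reversed CAGACG
Fragment 3: template[12:18] = TTCTAA -> complement AAGATT -> reversed TTAGAA
Fragment 4: template[18:24] = GCCATA -> complement CGGTAT -> reversed TATGGC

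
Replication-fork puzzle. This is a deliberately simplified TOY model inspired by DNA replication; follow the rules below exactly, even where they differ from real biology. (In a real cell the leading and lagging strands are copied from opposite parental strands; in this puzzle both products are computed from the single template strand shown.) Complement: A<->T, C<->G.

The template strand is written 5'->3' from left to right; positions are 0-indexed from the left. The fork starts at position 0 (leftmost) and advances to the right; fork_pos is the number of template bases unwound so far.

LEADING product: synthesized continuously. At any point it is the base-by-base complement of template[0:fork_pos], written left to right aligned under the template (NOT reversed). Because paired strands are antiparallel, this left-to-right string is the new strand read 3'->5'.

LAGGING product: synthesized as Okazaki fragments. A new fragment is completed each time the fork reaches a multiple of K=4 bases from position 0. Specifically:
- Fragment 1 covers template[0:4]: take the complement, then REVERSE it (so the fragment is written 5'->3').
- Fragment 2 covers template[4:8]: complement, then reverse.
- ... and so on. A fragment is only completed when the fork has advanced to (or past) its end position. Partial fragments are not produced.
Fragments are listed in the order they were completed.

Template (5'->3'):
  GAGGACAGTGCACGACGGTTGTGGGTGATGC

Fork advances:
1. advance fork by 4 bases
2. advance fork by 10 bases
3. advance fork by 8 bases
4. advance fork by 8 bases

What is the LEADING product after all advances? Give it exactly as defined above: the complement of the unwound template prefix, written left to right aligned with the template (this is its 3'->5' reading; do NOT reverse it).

Step 1: advance 4 -> fork_pos = 0 + 4 = 4.
Step 2: advance 10 -> fork_pos = 4 + 10 = 14.
Step 3: advance 8 -> fork_pos = 14 + 8 = 22.
Step 4: advance 8 -> fork_pos = 22 + 8 = 30.
Unwound prefix: template[0:30] = GAGGACAGTGCACGACGGTTGTGGGTGATG
Complement it base by base (A<->T, C<->G), keeping left-to-right order:
  [0:5] GAGGA -> CTCCT
  [5:10] CAGTG -> GTCAC
  [10:15] CACGA -> GTGCT
  [15:20] CGGTT -> GCCAA
  [20:25] GTGGG -> CACCC
  [25:30] TGATG -> ACTAC
Concatenate: CTCCTGTCACGTGCTGCCAACACCCACTAC (length 30; written aligned with the template, i.e. 3'->5').

Answer: CTCCTGTCACGTGCTGCCAACACCCACTAC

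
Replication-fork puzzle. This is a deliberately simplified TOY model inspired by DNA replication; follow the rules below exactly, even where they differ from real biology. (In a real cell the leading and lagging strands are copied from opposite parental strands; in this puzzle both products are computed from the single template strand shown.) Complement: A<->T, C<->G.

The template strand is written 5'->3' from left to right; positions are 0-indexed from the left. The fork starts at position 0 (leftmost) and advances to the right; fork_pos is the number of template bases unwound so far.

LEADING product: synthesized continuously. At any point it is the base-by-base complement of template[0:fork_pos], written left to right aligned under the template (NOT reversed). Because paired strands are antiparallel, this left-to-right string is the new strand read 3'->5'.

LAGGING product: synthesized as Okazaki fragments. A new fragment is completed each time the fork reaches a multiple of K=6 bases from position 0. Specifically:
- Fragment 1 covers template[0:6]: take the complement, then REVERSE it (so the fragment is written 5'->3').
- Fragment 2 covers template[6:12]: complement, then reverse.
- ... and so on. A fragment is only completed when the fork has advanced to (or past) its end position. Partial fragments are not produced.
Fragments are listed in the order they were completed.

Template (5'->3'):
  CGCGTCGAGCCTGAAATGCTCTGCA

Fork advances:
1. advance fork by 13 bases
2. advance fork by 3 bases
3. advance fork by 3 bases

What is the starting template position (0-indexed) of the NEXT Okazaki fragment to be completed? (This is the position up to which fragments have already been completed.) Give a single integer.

Step 1: advance 13 -> fork_pos = 0 + 13 = 13. Reached multiple(s) of 6: 6, 12 -> fragments 1-2 completed (2 total).
Step 2: advance 3 -> fork_pos = 13 + 3 = 16. Next multiple of 6 is 18 (not reached); still 2 fragment(s).
Step 3: advance 3 -> fork_pos = 16 + 3 = 19. Reached multiple(s) of 6: 18 -> fragment 3 completed (3 total).
3 fragment(s) completed, covering template[0:18] (3 x 6 = 18). The next fragment, fragment 4, covers template[18:24], so it starts at position 18.

Answer: 18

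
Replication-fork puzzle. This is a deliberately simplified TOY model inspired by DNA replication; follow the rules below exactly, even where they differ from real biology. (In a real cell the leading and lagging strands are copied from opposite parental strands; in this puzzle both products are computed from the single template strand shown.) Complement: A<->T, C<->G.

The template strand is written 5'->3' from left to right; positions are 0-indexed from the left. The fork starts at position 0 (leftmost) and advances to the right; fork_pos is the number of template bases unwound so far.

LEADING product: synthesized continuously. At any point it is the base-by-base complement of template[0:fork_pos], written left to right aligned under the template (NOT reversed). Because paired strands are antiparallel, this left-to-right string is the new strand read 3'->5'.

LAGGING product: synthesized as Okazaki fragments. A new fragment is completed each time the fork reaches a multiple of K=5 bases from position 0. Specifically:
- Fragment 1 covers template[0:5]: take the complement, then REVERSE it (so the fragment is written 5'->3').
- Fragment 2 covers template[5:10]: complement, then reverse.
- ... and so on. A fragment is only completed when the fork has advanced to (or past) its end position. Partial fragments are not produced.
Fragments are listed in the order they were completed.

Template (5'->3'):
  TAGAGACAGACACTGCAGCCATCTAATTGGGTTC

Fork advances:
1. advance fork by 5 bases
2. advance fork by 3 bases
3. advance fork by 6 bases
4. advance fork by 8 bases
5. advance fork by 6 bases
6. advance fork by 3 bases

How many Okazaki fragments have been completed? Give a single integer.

Answer: 6

Derivation:
Step 1: advance 5 -> fork_pos = 0 + 5 = 5. Reached multiple(s) of 5: 5 -> fragment 1 completed (1 total).
Step 2: advance 3 -> fork_pos = 5 + 3 = 8. Next multiple of 5 is 10 (not reached); still 1 fragment(s).
Step 3: advance 6 -> fork_pos = 8 + 6 = 14. Reached multiple(s) of 5: 10 -> fragment 2 completed (2 total).
Step 4: advance 8 -> fork_pos = 14 + 8 = 22. Reached multiple(s) of 5: 15, 20 -> fragments 3-4 completed (4 total).
Step 5: advance 6 -> fork_pos = 22 + 6 = 28. Reached multiple(s) of 5: 25 -> fragment 5 completed (5 total).
Step 6: advance 3 -> fork_pos = 28 + 3 = 31. Reached multiple(s) of 5: 30 -> fragment 6 completed (6 total).
Check: final fork_pos = 31; the multiples of 5 that are <= 31 are 5..30 -> 31 // 5 = 6 completed fragment(s).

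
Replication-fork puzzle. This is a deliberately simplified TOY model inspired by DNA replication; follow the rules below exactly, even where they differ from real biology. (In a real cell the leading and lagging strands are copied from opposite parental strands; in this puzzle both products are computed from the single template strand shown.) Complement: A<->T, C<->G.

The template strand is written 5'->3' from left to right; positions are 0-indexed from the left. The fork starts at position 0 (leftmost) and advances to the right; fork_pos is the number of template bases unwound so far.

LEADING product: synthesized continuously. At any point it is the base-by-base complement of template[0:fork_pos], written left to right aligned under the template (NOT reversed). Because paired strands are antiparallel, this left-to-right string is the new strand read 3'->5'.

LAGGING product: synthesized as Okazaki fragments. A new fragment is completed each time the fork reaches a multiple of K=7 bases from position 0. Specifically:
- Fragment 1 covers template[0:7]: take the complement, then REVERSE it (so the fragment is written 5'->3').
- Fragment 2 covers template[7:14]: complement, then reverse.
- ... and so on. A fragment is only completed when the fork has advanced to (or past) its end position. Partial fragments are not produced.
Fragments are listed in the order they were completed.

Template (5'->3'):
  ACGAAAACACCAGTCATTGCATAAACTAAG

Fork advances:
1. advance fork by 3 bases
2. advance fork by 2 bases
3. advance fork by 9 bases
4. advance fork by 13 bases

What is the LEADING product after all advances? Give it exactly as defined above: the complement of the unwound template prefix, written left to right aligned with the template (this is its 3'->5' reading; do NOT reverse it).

Answer: TGCTTTTGTGGTCAGTAACGTATTTGA

Derivation:
Step 1: advance 3 -> fork_pos = 0 + 3 = 3.
Step 2: advance 2 -> fork_pos = 3 + 2 = 5.
Step 3: advance 9 -> fork_pos = 5 + 9 = 14.
Step 4: advance 13 -> fork_pos = 14 + 13 = 27.
Unwound prefix: template[0:27] = ACGAAAACACCAGTCATTGCATAAACT
Complement it base by base (A<->T, C<->G), keeping left-to-right order:
  [0:5] ACGAA -> TGCTT
  [5:10] AACAC -> TTGTG
  [10:15] CAGTC -> GTCAG
  [15:20] ATTGC -> TAACG
  [20:25] ATAAA -> TATTT
  [25:27] CT -> GA
Concatenate: TGCTTTTGTGGTCAGTAACGTATTTGA (length 27; written aligned with the template, i.e. 3'->5').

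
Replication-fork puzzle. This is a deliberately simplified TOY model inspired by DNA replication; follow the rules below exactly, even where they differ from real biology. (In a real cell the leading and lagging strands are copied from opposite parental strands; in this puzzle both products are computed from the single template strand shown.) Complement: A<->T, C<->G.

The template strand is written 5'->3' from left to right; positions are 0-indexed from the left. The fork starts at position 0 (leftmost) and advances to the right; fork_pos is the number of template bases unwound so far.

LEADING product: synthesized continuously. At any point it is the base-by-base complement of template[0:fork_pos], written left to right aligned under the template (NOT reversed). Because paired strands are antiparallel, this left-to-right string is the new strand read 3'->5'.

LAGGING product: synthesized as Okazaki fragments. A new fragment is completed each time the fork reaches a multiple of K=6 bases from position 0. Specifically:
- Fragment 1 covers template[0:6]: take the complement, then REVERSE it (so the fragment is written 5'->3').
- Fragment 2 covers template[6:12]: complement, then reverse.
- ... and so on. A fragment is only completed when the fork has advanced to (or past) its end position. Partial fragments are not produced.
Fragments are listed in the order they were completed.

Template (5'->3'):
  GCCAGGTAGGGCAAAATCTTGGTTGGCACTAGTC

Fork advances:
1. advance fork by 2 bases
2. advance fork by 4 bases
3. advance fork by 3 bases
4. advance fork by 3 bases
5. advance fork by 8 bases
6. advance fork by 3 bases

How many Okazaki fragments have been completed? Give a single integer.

Step 1: advance 2 -> fork_pos = 0 + 2 = 2. Next multiple of 6 is 6 (not reached); still 0 fragment(s).
Step 2: advance 4 -> fork_pos = 2 + 4 = 6. Reached multiple(s) of 6: 6 -> fragment 1 completed (1 total).
Step 3: advance 3 -> fork_pos = 6 + 3 = 9. Next multiple of 6 is 12 (not reached); still 1 fragment(s).
Step 4: advance 3 -> fork_pos = 9 + 3 = 12. Reached multiple(s) of 6: 12 -> fragment 2 completed (2 total).
Step 5: advance 8 -> fork_pos = 12 + 8 = 20. Reached multiple(s) of 6: 18 -> fragment 3 completed (3 total).
Step 6: advance 3 -> fork_pos = 20 + 3 = 23. Next multiple of 6 is 24 (not reached); still 3 fragment(s).
Check: final fork_pos = 23; the multiples of 6 that are <= 23 are 6..18 -> 23 // 6 = 3 completed fragment(s).

Answer: 3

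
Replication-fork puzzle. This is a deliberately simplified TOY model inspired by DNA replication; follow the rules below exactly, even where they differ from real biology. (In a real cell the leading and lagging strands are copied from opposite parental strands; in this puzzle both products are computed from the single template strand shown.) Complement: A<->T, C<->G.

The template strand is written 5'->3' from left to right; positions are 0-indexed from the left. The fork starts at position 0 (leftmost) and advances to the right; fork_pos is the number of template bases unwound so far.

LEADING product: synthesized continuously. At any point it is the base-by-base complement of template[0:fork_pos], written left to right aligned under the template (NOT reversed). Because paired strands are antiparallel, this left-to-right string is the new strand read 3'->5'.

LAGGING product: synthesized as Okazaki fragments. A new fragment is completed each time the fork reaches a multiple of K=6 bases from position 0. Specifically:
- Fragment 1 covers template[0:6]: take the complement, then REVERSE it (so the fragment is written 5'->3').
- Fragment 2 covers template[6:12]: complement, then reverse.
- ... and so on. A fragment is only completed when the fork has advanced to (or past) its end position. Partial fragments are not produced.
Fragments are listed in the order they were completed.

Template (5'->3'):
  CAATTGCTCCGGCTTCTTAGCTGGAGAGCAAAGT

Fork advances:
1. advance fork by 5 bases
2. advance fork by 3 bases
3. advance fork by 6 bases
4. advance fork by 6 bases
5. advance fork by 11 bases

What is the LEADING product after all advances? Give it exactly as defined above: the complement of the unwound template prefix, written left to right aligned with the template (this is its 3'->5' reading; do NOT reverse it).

Step 1: advance 5 -> fork_pos = 0 + 5 = 5.
Step 2: advance 3 -> fork_pos = 5 + 3 = 8.
Step 3: advance 6 -> fork_pos = 8 + 6 = 14.
Step 4: advance 6 -> fork_pos = 14 + 6 = 20.
Step 5: advance 11 -> fork_pos = 20 + 11 = 31.
Unwound prefix: template[0:31] = CAATTGCTCCGGCTTCTTAGCTGGAGAGCAA
Complement it base by base (A<->T, C<->G), keeping left-to-right order:
  [0:5] CAATT -> GTTAA
  [5:10] GCTCC -> CGAGG
  [10:15] GGCTT -> CCGAA
  [15:20] CTTAG -> GAATC
  [20:25] CTGGA -> GACCT
  [25:30] GAGCA -> CTCGT
  [30:31] A -> T
Concatenate: GTTAACGAGGCCGAAGAATCGACCTCTCGTT (length 31; written aligned with the template, i.e. 3'->5').

Answer: GTTAACGAGGCCGAAGAATCGACCTCTCGTT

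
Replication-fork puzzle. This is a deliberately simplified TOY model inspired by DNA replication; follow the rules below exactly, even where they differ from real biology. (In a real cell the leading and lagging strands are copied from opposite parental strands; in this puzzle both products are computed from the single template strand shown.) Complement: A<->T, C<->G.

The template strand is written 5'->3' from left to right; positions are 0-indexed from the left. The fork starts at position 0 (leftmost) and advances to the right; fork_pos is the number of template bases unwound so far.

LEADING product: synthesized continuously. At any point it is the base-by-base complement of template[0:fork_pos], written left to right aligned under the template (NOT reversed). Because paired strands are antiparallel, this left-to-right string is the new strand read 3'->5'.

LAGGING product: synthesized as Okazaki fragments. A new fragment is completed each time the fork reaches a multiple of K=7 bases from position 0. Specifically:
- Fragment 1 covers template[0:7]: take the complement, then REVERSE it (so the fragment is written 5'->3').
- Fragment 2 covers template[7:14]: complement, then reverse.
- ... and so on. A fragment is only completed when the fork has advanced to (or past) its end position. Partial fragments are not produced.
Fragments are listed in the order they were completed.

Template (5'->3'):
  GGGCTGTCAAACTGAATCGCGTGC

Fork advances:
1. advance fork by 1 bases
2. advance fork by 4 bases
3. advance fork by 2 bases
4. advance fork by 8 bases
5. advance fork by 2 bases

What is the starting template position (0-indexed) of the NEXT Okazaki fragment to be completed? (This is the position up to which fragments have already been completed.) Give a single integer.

Answer: 14

Derivation:
Step 1: advance 1 -> fork_pos = 0 + 1 = 1. Next multiple of 7 is 7 (not reached); still 0 fragment(s).
Step 2: advance 4 -> fork_pos = 1 + 4 = 5. Next multiple of 7 is 7 (not reached); still 0 fragment(s).
Step 3: advance 2 -> fork_pos = 5 + 2 = 7. Reached multiple(s) of 7: 7 -> fragment 1 completed (1 total).
Step 4: advance 8 -> fork_pos = 7 + 8 = 15. Reached multiple(s) of 7: 14 -> fragment 2 completed (2 total).
Step 5: advance 2 -> fork_pos = 15 + 2 = 17. Next multiple of 7 is 21 (not reached); still 2 fragment(s).
2 fragment(s) completed, covering template[0:14] (2 x 7 = 14). The next fragment, fragment 3, covers template[14:21], so it starts at position 14.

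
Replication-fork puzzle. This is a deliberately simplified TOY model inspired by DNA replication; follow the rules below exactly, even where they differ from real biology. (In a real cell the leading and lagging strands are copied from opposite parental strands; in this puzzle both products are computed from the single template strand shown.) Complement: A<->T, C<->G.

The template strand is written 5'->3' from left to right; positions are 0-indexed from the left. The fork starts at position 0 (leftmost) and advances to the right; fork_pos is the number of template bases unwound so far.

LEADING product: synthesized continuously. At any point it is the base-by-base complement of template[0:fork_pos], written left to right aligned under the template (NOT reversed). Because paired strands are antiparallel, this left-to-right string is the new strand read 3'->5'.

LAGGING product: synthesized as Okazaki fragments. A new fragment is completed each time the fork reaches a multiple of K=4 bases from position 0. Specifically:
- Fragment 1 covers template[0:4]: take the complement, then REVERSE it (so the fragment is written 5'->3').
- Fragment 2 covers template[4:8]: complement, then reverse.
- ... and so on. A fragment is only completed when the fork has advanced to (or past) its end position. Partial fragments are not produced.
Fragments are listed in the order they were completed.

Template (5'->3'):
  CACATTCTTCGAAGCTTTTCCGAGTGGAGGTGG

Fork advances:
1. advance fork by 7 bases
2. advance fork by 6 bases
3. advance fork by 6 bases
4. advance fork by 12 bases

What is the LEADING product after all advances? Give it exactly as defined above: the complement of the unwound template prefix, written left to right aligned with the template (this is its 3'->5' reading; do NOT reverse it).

Step 1: advance 7 -> fork_pos = 0 + 7 = 7.
Step 2: advance 6 -> fork_pos = 7 + 6 = 13.
Step 3: advance 6 -> fork_pos = 13 + 6 = 19.
Step 4: advance 12 -> fork_pos = 19 + 12 = 31.
Unwound prefix: template[0:31] = CACATTCTTCGAAGCTTTTCCGAGTGGAGGT
Complement it base by base (A<->T, C<->G), keeping left-to-right order:
  [0:5] CACAT -> GTGTA
  [5:10] TCTTC -> AGAAG
  [10:15] GAAGC -> CTTCG
  [15:20] TTTTC -> AAAAG
  [20:25] CGAGT -> GCTCA
  [25:30] GGAGG -> CCTCC
  [30:31] T -> A
Concatenate: GTGTAAGAAGCTTCGAAAAGGCTCACCTCCA (length 31; written aligned with the template, i.e. 3'->5').

Answer: GTGTAAGAAGCTTCGAAAAGGCTCACCTCCA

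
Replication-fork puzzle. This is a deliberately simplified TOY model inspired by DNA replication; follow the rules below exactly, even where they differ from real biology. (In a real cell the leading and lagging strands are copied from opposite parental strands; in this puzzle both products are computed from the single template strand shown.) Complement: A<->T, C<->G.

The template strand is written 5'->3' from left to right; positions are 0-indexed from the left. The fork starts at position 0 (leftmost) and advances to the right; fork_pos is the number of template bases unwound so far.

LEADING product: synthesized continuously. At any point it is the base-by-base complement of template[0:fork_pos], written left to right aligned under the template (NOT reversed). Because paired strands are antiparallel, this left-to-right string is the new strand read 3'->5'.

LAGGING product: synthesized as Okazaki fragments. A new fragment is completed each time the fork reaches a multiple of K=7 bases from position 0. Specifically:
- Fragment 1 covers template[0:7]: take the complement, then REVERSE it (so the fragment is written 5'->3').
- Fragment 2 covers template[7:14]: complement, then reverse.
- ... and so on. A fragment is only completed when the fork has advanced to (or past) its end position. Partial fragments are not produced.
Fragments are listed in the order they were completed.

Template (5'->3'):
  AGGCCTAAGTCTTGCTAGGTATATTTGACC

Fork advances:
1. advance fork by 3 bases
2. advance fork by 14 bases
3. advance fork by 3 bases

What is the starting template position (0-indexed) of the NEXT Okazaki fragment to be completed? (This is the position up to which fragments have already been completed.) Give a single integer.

Answer: 14

Derivation:
Step 1: advance 3 -> fork_pos = 0 + 3 = 3. Next multiple of 7 is 7 (not reached); still 0 fragment(s).
Step 2: advance 14 -> fork_pos = 3 + 14 = 17. Reached multiple(s) of 7: 7, 14 -> fragments 1-2 completed (2 total).
Step 3: advance 3 -> fork_pos = 17 + 3 = 20. Next multiple of 7 is 21 (not reached); still 2 fragment(s).
2 fragment(s) completed, covering template[0:14] (2 x 7 = 14). The next fragment, fragment 3, covers template[14:21], so it starts at position 14.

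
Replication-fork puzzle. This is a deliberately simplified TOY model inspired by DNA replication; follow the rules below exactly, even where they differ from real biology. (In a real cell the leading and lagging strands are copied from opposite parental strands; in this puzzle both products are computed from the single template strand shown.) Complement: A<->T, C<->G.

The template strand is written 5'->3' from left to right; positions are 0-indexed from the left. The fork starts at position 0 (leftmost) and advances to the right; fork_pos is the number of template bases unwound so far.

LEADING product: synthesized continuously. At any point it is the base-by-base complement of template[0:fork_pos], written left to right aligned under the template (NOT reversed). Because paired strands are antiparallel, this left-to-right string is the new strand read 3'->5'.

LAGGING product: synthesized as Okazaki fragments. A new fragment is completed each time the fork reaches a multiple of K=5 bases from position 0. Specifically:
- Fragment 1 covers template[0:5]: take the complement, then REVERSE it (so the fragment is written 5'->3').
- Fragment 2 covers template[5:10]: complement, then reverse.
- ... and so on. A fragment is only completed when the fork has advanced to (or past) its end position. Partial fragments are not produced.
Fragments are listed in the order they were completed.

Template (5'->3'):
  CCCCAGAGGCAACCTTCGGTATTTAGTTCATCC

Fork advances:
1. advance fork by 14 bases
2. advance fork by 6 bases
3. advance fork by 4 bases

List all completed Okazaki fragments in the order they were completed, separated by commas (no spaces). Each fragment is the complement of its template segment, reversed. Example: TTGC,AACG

Step 1: advance 14 -> fork_pos = 0 + 14 = 14. Reached multiple(s) of 5: 5, 10 -> fragments 1-2 completed (2 total).
Step 2: advance 6 -> fork_pos = 14 + 6 = 20. Reached multiple(s) of 5: 15, 20 -> fragments 3-4 completed (4 total).
Step 3: advance 4 -> fork_pos = 20 + 4 = 24. Next multiple of 5 is 25 (not reached); still 4 fragment(s).
Final fork_pos = 24, so 4 fragment(s) are complete. Build each: template segment -> complement -> reverse.
Fragment 1: template[0:5] = CCCCA -> complement GGGGT -> reversed TGGGG
Fragment 2: template[5:10] = GAGGC -> complement CTCCG -> reversed GCCTC
Fragment 3: template[10:15] = AACCT -> complement TTGGA -> reversed AGGTT
Fragment 4: template[15:20] = TCGGT -> complement AGCCA -> reversed ACCGA

Answer: TGGGG,GCCTC,AGGTT,ACCGA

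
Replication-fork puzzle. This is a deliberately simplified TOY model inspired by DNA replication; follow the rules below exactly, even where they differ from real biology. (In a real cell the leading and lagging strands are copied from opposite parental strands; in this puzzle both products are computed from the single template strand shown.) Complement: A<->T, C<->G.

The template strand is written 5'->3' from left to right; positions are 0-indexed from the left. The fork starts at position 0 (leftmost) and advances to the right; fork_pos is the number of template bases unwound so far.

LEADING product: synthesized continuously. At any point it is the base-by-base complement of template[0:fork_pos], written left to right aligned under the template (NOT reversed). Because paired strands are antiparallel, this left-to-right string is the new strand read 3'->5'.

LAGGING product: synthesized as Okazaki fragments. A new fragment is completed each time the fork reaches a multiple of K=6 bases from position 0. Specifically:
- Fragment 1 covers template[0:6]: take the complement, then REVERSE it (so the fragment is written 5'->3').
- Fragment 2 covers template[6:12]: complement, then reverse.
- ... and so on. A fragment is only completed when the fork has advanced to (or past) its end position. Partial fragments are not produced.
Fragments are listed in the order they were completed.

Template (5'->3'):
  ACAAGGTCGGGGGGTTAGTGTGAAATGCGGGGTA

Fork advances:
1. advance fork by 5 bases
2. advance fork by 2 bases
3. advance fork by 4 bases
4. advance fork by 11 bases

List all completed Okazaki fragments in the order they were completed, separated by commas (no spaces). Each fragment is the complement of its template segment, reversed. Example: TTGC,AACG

Step 1: advance 5 -> fork_pos = 0 + 5 = 5. Next multiple of 6 is 6 (not reached); still 0 fragment(s).
Step 2: advance 2 -> fork_pos = 5 + 2 = 7. Reached multiple(s) of 6: 6 -> fragment 1 completed (1 total).
Step 3: advance 4 -> fork_pos = 7 + 4 = 11. Next multiple of 6 is 12 (not reached); still 1 fragment(s).
Step 4: advance 11 -> fork_pos = 11 + 11 = 22. Reached multiple(s) of 6: 12, 18 -> fragments 2-3 completed (3 total).
Final fork_pos = 22, so 3 fragment(s) are complete. Build each: template segment -> complement -> reverse.
Fragment 1: template[0:6] = ACAAGG -> complement TGTTCC -> reversed CCTTGT
Fragment 2: template[6:12] = TCGGGG -> complement AGCCCC -> reversed CCCCGA
Fragment 3: template[12:18] = GGTTAG -> complement CCAATC -> reversed CTAACC

Answer: CCTTGT,CCCCGA,CTAACC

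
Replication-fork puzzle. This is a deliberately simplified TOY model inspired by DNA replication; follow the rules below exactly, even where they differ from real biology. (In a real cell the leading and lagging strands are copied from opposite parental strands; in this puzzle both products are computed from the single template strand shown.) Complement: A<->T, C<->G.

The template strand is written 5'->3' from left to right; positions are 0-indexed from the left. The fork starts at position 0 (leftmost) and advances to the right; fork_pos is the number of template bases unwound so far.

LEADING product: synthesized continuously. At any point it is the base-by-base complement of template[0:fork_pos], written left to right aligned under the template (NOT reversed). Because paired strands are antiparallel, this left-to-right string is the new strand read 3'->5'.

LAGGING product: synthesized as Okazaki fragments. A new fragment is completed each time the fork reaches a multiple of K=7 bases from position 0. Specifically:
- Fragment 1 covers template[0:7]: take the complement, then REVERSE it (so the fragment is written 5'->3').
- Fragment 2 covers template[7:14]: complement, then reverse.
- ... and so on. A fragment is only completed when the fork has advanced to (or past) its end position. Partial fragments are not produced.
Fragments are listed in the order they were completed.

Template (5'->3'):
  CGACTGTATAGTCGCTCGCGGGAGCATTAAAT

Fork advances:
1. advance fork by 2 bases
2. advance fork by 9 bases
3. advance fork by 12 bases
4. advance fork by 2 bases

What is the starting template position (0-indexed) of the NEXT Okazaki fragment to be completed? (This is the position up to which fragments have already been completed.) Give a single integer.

Step 1: advance 2 -> fork_pos = 0 + 2 = 2. Next multiple of 7 is 7 (not reached); still 0 fragment(s).
Step 2: advance 9 -> fork_pos = 2 + 9 = 11. Reached multiple(s) of 7: 7 -> fragment 1 completed (1 total).
Step 3: advance 12 -> fork_pos = 11 + 12 = 23. Reached multiple(s) of 7: 14, 21 -> fragments 2-3 completed (3 total).
Step 4: advance 2 -> fork_pos = 23 + 2 = 25. Next multiple of 7 is 28 (not reached); still 3 fragment(s).
3 fragment(s) completed, covering template[0:21] (3 x 7 = 21). The next fragment, fragment 4, covers template[21:28], so it starts at position 21.

Answer: 21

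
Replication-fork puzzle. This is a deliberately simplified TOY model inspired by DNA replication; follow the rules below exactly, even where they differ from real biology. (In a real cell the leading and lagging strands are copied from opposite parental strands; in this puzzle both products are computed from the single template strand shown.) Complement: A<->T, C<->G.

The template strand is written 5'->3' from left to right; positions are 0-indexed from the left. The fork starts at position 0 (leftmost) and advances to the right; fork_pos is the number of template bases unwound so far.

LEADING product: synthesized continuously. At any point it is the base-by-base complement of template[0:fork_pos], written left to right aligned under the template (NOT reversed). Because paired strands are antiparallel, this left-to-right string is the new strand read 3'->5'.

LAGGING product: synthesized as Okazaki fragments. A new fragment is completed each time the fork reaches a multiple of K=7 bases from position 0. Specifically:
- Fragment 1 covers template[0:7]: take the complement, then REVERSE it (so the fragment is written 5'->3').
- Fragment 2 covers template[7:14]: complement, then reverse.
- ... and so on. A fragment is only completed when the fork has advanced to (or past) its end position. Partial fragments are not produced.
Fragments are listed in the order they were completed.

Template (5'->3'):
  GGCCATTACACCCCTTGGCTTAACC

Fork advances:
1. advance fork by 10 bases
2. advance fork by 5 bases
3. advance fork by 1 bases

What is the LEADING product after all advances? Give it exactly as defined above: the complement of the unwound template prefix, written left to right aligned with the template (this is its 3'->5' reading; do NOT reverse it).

Step 1: advance 10 -> fork_pos = 0 + 10 = 10.
Step 2: advance 5 -> fork_pos = 10 + 5 = 15.
Step 3: advance 1 -> fork_pos = 15 + 1 = 16.
Unwound prefix: template[0:16] = GGCCATTACACCCCTT
Complement it base by base (A<->T, C<->G), keeping left-to-right order:
  [0:5] GGCCA -> CCGGT
  [5:10] TTACA -> AATGT
  [10:15] CCCCT -> GGGGA
  [15:16] T -> A
Concatenate: CCGGTAATGTGGGGAA (length 16; written aligned with the template, i.e. 3'->5').

Answer: CCGGTAATGTGGGGAA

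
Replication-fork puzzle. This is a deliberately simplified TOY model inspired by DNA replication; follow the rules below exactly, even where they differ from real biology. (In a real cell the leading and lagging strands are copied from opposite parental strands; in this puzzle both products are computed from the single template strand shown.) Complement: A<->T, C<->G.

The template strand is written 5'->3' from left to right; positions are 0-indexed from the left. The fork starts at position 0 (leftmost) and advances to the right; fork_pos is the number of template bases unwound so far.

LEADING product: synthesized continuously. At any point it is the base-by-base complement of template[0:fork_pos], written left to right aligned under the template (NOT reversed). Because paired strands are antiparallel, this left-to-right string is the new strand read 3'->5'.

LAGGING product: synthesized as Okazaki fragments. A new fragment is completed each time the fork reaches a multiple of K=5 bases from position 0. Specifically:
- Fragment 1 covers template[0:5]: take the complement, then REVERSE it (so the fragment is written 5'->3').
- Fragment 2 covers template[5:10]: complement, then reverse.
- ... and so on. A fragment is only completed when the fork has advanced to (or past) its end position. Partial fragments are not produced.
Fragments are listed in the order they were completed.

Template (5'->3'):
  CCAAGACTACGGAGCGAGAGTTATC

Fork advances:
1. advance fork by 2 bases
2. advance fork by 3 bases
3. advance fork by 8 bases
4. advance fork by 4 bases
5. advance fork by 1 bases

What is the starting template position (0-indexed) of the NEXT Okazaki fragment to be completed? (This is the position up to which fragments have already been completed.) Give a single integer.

Answer: 15

Derivation:
Step 1: advance 2 -> fork_pos = 0 + 2 = 2. Next multiple of 5 is 5 (not reached); still 0 fragment(s).
Step 2: advance 3 -> fork_pos = 2 + 3 = 5. Reached multiple(s) of 5: 5 -> fragment 1 completed (1 total).
Step 3: advance 8 -> fork_pos = 5 + 8 = 13. Reached multiple(s) of 5: 10 -> fragment 2 completed (2 total).
Step 4: advance 4 -> fork_pos = 13 + 4 = 17. Reached multiple(s) of 5: 15 -> fragment 3 completed (3 total).
Step 5: advance 1 -> fork_pos = 17 + 1 = 18. Next multiple of 5 is 20 (not reached); still 3 fragment(s).
3 fragment(s) completed, covering template[0:15] (3 x 5 = 15). The next fragment, fragment 4, covers template[15:20], so it starts at position 15.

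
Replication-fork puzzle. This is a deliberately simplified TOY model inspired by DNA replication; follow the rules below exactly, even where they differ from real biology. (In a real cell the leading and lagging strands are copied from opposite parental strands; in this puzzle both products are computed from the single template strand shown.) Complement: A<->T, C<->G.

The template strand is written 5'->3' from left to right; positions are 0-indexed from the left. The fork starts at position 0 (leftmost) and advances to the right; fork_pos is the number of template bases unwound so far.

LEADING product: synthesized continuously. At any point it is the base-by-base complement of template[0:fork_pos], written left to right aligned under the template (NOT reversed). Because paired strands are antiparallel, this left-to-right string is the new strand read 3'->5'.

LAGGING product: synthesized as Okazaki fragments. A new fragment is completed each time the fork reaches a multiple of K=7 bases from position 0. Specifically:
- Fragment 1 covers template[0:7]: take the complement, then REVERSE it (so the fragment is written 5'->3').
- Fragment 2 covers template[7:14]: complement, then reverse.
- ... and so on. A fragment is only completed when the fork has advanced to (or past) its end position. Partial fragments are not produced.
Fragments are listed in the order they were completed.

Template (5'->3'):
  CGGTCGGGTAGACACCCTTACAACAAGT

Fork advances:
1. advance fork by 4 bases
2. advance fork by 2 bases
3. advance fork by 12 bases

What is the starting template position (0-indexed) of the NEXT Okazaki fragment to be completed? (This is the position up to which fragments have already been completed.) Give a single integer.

Answer: 14

Derivation:
Step 1: advance 4 -> fork_pos = 0 + 4 = 4. Next multiple of 7 is 7 (not reached); still 0 fragment(s).
Step 2: advance 2 -> fork_pos = 4 + 2 = 6. Next multiple of 7 is 7 (not reached); still 0 fragment(s).
Step 3: advance 12 -> fork_pos = 6 + 12 = 18. Reached multiple(s) of 7: 7, 14 -> fragments 1-2 completed (2 total).
2 fragment(s) completed, covering template[0:14] (2 x 7 = 14). The next fragment, fragment 3, covers template[14:21], so it starts at position 14.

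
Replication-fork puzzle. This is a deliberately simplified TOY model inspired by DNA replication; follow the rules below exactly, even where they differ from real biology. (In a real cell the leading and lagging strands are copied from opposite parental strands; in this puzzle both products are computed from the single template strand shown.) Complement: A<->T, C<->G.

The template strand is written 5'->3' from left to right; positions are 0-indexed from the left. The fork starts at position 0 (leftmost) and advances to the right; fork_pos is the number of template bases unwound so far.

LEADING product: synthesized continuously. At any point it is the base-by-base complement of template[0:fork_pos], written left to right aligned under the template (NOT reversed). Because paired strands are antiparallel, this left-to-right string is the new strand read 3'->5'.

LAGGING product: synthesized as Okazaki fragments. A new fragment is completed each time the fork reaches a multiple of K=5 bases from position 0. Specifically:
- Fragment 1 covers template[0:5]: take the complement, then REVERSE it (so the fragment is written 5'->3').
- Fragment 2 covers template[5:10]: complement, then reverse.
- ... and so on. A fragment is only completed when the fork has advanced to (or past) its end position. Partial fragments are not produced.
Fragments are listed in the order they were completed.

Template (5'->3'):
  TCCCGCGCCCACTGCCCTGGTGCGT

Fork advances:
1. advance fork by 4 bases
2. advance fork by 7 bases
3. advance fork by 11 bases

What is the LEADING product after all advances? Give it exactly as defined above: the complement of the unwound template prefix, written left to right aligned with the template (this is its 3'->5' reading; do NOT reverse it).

Answer: AGGGCGCGGGTGACGGGACCAC

Derivation:
Step 1: advance 4 -> fork_pos = 0 + 4 = 4.
Step 2: advance 7 -> fork_pos = 4 + 7 = 11.
Step 3: advance 11 -> fork_pos = 11 + 11 = 22.
Unwound prefix: template[0:22] = TCCCGCGCCCACTGCCCTGGTG
Complement it base by base (A<->T, C<->G), keeping left-to-right order:
  [0:5] TCCCG -> AGGGC
  [5:10] CGCCC -> GCGGG
  [10:15] ACTGC -> TGACG
  [15:20] CCTGG -> GGACC
  [20:22] TG -> AC
Concatenate: AGGGCGCGGGTGACGGGACCAC (length 22; written aligned with the template, i.e. 3'->5').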